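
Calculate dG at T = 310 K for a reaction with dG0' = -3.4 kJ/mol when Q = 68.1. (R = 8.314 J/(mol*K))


dG = dG0' + RT * ln(Q) / 1000
dG = -3.4 + 8.314 * 310 * ln(68.1) / 1000
dG = 7.4789 kJ/mol

7.4789 kJ/mol


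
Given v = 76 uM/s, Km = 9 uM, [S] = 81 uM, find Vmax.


Vmax = v * (Km + [S]) / [S]
Vmax = 76 * (9 + 81) / 81
Vmax = 84.4444 uM/s

84.4444 uM/s


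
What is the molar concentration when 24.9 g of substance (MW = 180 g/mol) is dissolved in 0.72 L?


C = (mass / MW) / volume
C = (24.9 / 180) / 0.72
C = 0.1921 M

0.1921 M


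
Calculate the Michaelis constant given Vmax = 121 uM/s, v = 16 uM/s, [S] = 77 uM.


Km = [S] * (Vmax - v) / v
Km = 77 * (121 - 16) / 16
Km = 505.3125 uM

505.3125 uM


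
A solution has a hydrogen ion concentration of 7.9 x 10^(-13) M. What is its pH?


pH = -log10([H+])
pH = -log10(7.9 x 10^(-13))
pH = 12.1024

12.1024


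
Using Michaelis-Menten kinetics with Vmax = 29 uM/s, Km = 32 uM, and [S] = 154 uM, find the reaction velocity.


v = Vmax * [S] / (Km + [S])
v = 29 * 154 / (32 + 154)
v = 24.0108 uM/s

24.0108 uM/s


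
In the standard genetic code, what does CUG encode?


Standard genetic code lookup.
Codon CUG -> Leu

Leu


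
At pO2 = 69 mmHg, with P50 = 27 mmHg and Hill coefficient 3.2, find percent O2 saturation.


Y = pO2^n / (P50^n + pO2^n)
Y = 69^3.2 / (27^3.2 + 69^3.2)
Y = 95.27%

95.27%


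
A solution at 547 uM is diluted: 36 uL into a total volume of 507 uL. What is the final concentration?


C2 = C1 * V1 / V2
C2 = 547 * 36 / 507
C2 = 38.8402 uM

38.8402 uM


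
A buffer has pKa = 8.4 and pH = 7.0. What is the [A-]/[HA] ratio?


[A-]/[HA] = 10^(pH - pKa)
= 10^(7.0 - 8.4)
= 0.0398

0.0398


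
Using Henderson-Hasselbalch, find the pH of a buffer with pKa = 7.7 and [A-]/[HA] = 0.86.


pH = pKa + log10([A-]/[HA])
pH = 7.7 + log10(0.86)
pH = 7.6345

7.6345


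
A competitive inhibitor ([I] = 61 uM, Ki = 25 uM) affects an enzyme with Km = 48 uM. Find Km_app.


Km_app = Km * (1 + [I]/Ki)
Km_app = 48 * (1 + 61/25)
Km_app = 165.12 uM

165.12 uM


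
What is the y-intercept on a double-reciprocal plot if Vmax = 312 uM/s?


y-intercept = 1/Vmax
= 1/312
= 0.0032 s/uM

0.0032 s/uM


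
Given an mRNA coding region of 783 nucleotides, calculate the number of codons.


codons = nucleotides / 3
codons = 783 / 3 = 261

261


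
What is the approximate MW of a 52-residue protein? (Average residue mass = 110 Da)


MW = n_residues * 110 Da
MW = 52 * 110
MW = 5720 Da

5720 Da


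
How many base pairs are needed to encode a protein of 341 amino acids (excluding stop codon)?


Each amino acid = 1 codon = 3 bp
bp = 341 * 3 = 1023 bp

1023 bp


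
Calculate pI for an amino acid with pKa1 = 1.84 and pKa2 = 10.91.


pI = (pKa1 + pKa2) / 2
pI = (1.84 + 10.91) / 2
pI = 6.375

6.375


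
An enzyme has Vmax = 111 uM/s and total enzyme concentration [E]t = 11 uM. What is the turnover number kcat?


kcat = Vmax / [E]t
kcat = 111 / 11
kcat = 10.0909 s^-1

10.0909 s^-1


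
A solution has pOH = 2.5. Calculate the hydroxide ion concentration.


[OH-] = 10^(-pOH)
[OH-] = 10^(-2.5)
[OH-] = 0.0032 M

0.0032 M


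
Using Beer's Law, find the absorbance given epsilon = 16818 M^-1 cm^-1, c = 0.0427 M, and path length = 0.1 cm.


A = epsilon * c * l
A = 16818 * 0.0427 * 0.1
A = 71.8129

71.8129


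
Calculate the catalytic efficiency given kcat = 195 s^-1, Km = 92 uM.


Catalytic efficiency = kcat / Km
= 195 / 92
= 2.1196 uM^-1*s^-1

2.1196 uM^-1*s^-1


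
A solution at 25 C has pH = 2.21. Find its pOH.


pOH = 14 - pH
pOH = 14 - 2.21
pOH = 11.79

11.79


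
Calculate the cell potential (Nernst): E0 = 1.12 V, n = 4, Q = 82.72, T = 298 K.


E = E0 - (RT/nF) * ln(Q)
E = 1.12 - (8.314 * 298 / (4 * 96485)) * ln(82.72)
E = 1.0917 V

1.0917 V


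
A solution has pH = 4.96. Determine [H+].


[H+] = 10^(-pH)
[H+] = 10^(-4.96)
[H+] = 1.096e-05 M

1.096e-05 M


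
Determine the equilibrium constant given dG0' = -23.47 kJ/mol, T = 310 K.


Keq = exp(-dG0 * 1000 / (R * T))
Keq = exp(-(-23.47) * 1000 / (8.314 * 310))
Keq = 9011.7799

9011.7799


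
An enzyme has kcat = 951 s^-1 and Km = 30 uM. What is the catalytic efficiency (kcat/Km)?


Catalytic efficiency = kcat / Km
= 951 / 30
= 31.7 uM^-1*s^-1

31.7 uM^-1*s^-1


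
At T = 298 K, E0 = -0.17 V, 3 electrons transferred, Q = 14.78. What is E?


E = E0 - (RT/nF) * ln(Q)
E = -0.17 - (8.314 * 298 / (3 * 96485)) * ln(14.78)
E = -0.1931 V

-0.1931 V


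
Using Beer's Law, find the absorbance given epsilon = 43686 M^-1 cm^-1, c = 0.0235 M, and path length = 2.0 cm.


A = epsilon * c * l
A = 43686 * 0.0235 * 2.0
A = 2053.242

2053.242


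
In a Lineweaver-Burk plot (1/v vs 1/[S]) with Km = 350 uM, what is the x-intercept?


x-intercept = -1/Km
= -1/350
= -0.0029 1/uM

-0.0029 1/uM


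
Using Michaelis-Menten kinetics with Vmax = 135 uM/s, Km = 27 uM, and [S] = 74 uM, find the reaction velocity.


v = Vmax * [S] / (Km + [S])
v = 135 * 74 / (27 + 74)
v = 98.9109 uM/s

98.9109 uM/s


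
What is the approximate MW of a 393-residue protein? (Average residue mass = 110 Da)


MW = n_residues * 110 Da
MW = 393 * 110
MW = 43230 Da

43230 Da


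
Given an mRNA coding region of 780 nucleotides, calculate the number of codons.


codons = nucleotides / 3
codons = 780 / 3 = 260

260


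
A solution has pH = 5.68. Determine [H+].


[H+] = 10^(-pH)
[H+] = 10^(-5.68)
[H+] = 2.089e-06 M

2.089e-06 M


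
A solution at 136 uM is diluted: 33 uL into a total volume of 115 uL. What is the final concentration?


C2 = C1 * V1 / V2
C2 = 136 * 33 / 115
C2 = 39.0261 uM

39.0261 uM


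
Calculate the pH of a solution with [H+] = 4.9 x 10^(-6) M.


pH = -log10([H+])
pH = -log10(4.9 x 10^(-6))
pH = 5.3098

5.3098


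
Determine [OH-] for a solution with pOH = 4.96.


[OH-] = 10^(-pOH)
[OH-] = 10^(-4.96)
[OH-] = 1.096e-05 M

1.096e-05 M


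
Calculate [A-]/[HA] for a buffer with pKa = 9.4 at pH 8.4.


[A-]/[HA] = 10^(pH - pKa)
= 10^(8.4 - 9.4)
= 0.1

0.1


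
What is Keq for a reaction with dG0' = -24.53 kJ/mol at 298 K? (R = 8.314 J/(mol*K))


Keq = exp(-dG0 * 1000 / (R * T))
Keq = exp(-(-24.53) * 1000 / (8.314 * 298))
Keq = 19946.7651

19946.7651


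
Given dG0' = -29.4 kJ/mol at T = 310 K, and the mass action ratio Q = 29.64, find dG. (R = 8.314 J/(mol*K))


dG = dG0' + RT * ln(Q) / 1000
dG = -29.4 + 8.314 * 310 * ln(29.64) / 1000
dG = -20.6651 kJ/mol

-20.6651 kJ/mol


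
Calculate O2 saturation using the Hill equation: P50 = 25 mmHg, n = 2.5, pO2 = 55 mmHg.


Y = pO2^n / (P50^n + pO2^n)
Y = 55^2.5 / (25^2.5 + 55^2.5)
Y = 87.77%

87.77%


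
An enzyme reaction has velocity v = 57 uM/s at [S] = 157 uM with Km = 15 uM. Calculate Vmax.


Vmax = v * (Km + [S]) / [S]
Vmax = 57 * (15 + 157) / 157
Vmax = 62.4459 uM/s

62.4459 uM/s


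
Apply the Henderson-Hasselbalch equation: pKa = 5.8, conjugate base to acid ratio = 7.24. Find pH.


pH = pKa + log10([A-]/[HA])
pH = 5.8 + log10(7.24)
pH = 6.6597

6.6597


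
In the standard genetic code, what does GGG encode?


Standard genetic code lookup.
Codon GGG -> Gly

Gly


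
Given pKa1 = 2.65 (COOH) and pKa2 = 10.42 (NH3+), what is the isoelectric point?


pI = (pKa1 + pKa2) / 2
pI = (2.65 + 10.42) / 2
pI = 6.535

6.535


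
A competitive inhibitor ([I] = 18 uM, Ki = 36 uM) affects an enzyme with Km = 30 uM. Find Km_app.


Km_app = Km * (1 + [I]/Ki)
Km_app = 30 * (1 + 18/36)
Km_app = 45.0 uM

45.0 uM


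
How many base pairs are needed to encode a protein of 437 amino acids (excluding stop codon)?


Each amino acid = 1 codon = 3 bp
bp = 437 * 3 = 1311 bp

1311 bp


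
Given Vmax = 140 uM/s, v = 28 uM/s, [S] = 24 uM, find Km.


Km = [S] * (Vmax - v) / v
Km = 24 * (140 - 28) / 28
Km = 96.0 uM

96.0 uM


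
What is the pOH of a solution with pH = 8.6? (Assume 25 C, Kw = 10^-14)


pOH = 14 - pH
pOH = 14 - 8.6
pOH = 5.4

5.4


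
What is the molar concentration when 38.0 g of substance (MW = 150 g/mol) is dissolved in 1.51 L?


C = (mass / MW) / volume
C = (38.0 / 150) / 1.51
C = 0.1678 M

0.1678 M


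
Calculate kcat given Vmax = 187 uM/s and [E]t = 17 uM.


kcat = Vmax / [E]t
kcat = 187 / 17
kcat = 11.0 s^-1

11.0 s^-1


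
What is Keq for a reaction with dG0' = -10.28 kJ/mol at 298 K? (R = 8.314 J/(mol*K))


Keq = exp(-dG0 * 1000 / (R * T))
Keq = exp(-(-10.28) * 1000 / (8.314 * 298))
Keq = 63.3848

63.3848


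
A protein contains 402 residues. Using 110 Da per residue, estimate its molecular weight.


MW = n_residues * 110 Da
MW = 402 * 110
MW = 44220 Da

44220 Da


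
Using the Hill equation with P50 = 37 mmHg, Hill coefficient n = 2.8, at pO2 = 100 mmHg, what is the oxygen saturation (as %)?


Y = pO2^n / (P50^n + pO2^n)
Y = 100^2.8 / (37^2.8 + 100^2.8)
Y = 94.18%

94.18%


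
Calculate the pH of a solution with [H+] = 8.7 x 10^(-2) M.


pH = -log10([H+])
pH = -log10(8.7 x 10^(-2))
pH = 1.0605

1.0605


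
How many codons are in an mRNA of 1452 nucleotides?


codons = nucleotides / 3
codons = 1452 / 3 = 484

484


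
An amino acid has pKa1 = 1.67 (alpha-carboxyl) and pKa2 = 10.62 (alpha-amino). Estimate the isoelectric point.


pI = (pKa1 + pKa2) / 2
pI = (1.67 + 10.62) / 2
pI = 6.145

6.145


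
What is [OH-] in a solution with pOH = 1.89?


[OH-] = 10^(-pOH)
[OH-] = 10^(-1.89)
[OH-] = 0.0129 M

0.0129 M


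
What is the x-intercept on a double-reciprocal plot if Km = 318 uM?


x-intercept = -1/Km
= -1/318
= -0.0031 1/uM

-0.0031 1/uM


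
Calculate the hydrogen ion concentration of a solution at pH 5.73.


[H+] = 10^(-pH)
[H+] = 10^(-5.73)
[H+] = 1.862e-06 M

1.862e-06 M


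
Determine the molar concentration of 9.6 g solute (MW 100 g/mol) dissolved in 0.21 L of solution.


C = (mass / MW) / volume
C = (9.6 / 100) / 0.21
C = 0.4571 M

0.4571 M


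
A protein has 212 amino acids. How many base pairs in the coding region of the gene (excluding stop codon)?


Each amino acid = 1 codon = 3 bp
bp = 212 * 3 = 636 bp

636 bp


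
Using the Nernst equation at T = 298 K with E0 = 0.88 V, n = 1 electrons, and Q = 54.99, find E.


E = E0 - (RT/nF) * ln(Q)
E = 0.88 - (8.314 * 298 / (1 * 96485)) * ln(54.99)
E = 0.7771 V

0.7771 V


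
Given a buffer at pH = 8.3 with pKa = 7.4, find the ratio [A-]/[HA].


[A-]/[HA] = 10^(pH - pKa)
= 10^(8.3 - 7.4)
= 7.9433

7.9433


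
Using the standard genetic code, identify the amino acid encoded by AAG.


Standard genetic code lookup.
Codon AAG -> Lys

Lys


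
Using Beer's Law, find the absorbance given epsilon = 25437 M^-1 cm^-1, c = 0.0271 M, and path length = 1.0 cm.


A = epsilon * c * l
A = 25437 * 0.0271 * 1.0
A = 689.3427

689.3427


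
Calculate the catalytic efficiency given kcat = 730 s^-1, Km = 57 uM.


Catalytic efficiency = kcat / Km
= 730 / 57
= 12.807 uM^-1*s^-1

12.807 uM^-1*s^-1


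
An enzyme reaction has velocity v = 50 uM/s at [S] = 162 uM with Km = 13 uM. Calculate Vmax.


Vmax = v * (Km + [S]) / [S]
Vmax = 50 * (13 + 162) / 162
Vmax = 54.0123 uM/s

54.0123 uM/s


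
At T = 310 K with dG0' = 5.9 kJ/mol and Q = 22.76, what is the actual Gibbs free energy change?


dG = dG0' + RT * ln(Q) / 1000
dG = 5.9 + 8.314 * 310 * ln(22.76) / 1000
dG = 13.9542 kJ/mol

13.9542 kJ/mol


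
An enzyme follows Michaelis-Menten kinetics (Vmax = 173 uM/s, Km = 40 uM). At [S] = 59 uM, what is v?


v = Vmax * [S] / (Km + [S])
v = 173 * 59 / (40 + 59)
v = 103.101 uM/s

103.101 uM/s


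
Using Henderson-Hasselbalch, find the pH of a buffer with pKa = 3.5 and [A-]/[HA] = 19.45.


pH = pKa + log10([A-]/[HA])
pH = 3.5 + log10(19.45)
pH = 4.7889

4.7889


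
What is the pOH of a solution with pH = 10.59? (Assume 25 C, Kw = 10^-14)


pOH = 14 - pH
pOH = 14 - 10.59
pOH = 3.41

3.41


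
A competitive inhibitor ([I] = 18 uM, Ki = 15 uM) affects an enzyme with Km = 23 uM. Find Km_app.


Km_app = Km * (1 + [I]/Ki)
Km_app = 23 * (1 + 18/15)
Km_app = 50.6 uM

50.6 uM


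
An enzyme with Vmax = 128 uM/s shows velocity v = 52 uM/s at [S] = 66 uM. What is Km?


Km = [S] * (Vmax - v) / v
Km = 66 * (128 - 52) / 52
Km = 96.4615 uM

96.4615 uM


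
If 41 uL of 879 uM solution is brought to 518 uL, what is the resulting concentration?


C2 = C1 * V1 / V2
C2 = 879 * 41 / 518
C2 = 69.5734 uM

69.5734 uM


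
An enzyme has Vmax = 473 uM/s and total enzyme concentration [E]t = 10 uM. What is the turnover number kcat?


kcat = Vmax / [E]t
kcat = 473 / 10
kcat = 47.3 s^-1

47.3 s^-1


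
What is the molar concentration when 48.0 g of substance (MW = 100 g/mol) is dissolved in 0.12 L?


C = (mass / MW) / volume
C = (48.0 / 100) / 0.12
C = 4.0 M

4.0 M


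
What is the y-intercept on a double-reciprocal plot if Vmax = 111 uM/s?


y-intercept = 1/Vmax
= 1/111
= 0.009 s/uM

0.009 s/uM


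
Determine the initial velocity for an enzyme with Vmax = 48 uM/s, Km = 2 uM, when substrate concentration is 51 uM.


v = Vmax * [S] / (Km + [S])
v = 48 * 51 / (2 + 51)
v = 46.1887 uM/s

46.1887 uM/s


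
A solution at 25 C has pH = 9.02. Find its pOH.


pOH = 14 - pH
pOH = 14 - 9.02
pOH = 4.98

4.98


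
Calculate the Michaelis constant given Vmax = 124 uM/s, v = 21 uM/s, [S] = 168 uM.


Km = [S] * (Vmax - v) / v
Km = 168 * (124 - 21) / 21
Km = 824.0 uM

824.0 uM


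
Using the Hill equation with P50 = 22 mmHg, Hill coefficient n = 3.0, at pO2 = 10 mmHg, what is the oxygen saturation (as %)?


Y = pO2^n / (P50^n + pO2^n)
Y = 10^3.0 / (22^3.0 + 10^3.0)
Y = 8.59%

8.59%


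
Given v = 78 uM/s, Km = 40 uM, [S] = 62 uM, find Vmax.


Vmax = v * (Km + [S]) / [S]
Vmax = 78 * (40 + 62) / 62
Vmax = 128.3226 uM/s

128.3226 uM/s


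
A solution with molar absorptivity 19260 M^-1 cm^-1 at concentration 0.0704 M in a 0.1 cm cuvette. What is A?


A = epsilon * c * l
A = 19260 * 0.0704 * 0.1
A = 135.5904

135.5904


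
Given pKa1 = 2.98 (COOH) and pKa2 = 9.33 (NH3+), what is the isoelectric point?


pI = (pKa1 + pKa2) / 2
pI = (2.98 + 9.33) / 2
pI = 6.155

6.155


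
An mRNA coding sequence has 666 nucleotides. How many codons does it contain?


codons = nucleotides / 3
codons = 666 / 3 = 222

222


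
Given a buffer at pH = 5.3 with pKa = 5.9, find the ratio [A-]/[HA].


[A-]/[HA] = 10^(pH - pKa)
= 10^(5.3 - 5.9)
= 0.2512

0.2512


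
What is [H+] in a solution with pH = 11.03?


[H+] = 10^(-pH)
[H+] = 10^(-11.03)
[H+] = 9.333e-12 M

9.333e-12 M


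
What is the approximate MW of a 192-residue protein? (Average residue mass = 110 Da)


MW = n_residues * 110 Da
MW = 192 * 110
MW = 21120 Da

21120 Da


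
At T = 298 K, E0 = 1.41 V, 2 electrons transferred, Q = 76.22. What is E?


E = E0 - (RT/nF) * ln(Q)
E = 1.41 - (8.314 * 298 / (2 * 96485)) * ln(76.22)
E = 1.3544 V

1.3544 V


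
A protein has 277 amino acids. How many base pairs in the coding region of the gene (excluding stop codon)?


Each amino acid = 1 codon = 3 bp
bp = 277 * 3 = 831 bp

831 bp


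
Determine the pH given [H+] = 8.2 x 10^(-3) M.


pH = -log10([H+])
pH = -log10(8.2 x 10^(-3))
pH = 2.0862

2.0862


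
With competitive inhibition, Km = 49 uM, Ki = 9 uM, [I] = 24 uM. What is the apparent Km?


Km_app = Km * (1 + [I]/Ki)
Km_app = 49 * (1 + 24/9)
Km_app = 179.6667 uM

179.6667 uM


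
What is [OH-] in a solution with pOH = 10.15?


[OH-] = 10^(-pOH)
[OH-] = 10^(-10.15)
[OH-] = 7.079e-11 M

7.079e-11 M


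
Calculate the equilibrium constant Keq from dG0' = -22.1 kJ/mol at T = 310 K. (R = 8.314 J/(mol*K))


Keq = exp(-dG0 * 1000 / (R * T))
Keq = exp(-(-22.1) * 1000 / (8.314 * 310))
Keq = 5296.1324

5296.1324


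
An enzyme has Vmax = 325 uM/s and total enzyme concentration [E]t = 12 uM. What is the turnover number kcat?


kcat = Vmax / [E]t
kcat = 325 / 12
kcat = 27.0833 s^-1

27.0833 s^-1


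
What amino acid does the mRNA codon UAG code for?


Standard genetic code lookup.
Codon UAG -> Stop

Stop


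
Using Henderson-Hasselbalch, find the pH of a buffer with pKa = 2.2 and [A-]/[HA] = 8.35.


pH = pKa + log10([A-]/[HA])
pH = 2.2 + log10(8.35)
pH = 3.1217

3.1217


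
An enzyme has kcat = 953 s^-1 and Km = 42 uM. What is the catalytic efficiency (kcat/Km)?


Catalytic efficiency = kcat / Km
= 953 / 42
= 22.6905 uM^-1*s^-1

22.6905 uM^-1*s^-1


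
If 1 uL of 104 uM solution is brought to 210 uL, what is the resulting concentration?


C2 = C1 * V1 / V2
C2 = 104 * 1 / 210
C2 = 0.4952 uM

0.4952 uM


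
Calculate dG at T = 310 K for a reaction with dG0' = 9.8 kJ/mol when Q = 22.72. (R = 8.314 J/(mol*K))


dG = dG0' + RT * ln(Q) / 1000
dG = 9.8 + 8.314 * 310 * ln(22.72) / 1000
dG = 17.8497 kJ/mol

17.8497 kJ/mol


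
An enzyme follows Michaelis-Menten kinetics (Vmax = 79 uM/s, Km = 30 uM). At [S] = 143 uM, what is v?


v = Vmax * [S] / (Km + [S])
v = 79 * 143 / (30 + 143)
v = 65.3006 uM/s

65.3006 uM/s


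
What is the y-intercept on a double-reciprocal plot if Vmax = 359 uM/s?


y-intercept = 1/Vmax
= 1/359
= 0.0028 s/uM

0.0028 s/uM


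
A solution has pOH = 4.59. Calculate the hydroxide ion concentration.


[OH-] = 10^(-pOH)
[OH-] = 10^(-4.59)
[OH-] = 2.570e-05 M

2.570e-05 M


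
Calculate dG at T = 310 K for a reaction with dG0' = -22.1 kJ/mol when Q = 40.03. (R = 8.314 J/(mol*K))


dG = dG0' + RT * ln(Q) / 1000
dG = -22.1 + 8.314 * 310 * ln(40.03) / 1000
dG = -12.5906 kJ/mol

-12.5906 kJ/mol


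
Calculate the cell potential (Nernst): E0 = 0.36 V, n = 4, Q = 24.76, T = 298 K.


E = E0 - (RT/nF) * ln(Q)
E = 0.36 - (8.314 * 298 / (4 * 96485)) * ln(24.76)
E = 0.3394 V

0.3394 V


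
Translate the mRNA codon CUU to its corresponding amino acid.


Standard genetic code lookup.
Codon CUU -> Leu

Leu


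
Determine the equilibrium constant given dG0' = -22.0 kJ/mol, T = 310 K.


Keq = exp(-dG0 * 1000 / (R * T))
Keq = exp(-(-22.0) * 1000 / (8.314 * 310))
Keq = 5094.5794

5094.5794


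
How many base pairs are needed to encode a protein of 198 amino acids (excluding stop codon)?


Each amino acid = 1 codon = 3 bp
bp = 198 * 3 = 594 bp

594 bp


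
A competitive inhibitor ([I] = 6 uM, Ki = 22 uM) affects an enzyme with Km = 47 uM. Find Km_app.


Km_app = Km * (1 + [I]/Ki)
Km_app = 47 * (1 + 6/22)
Km_app = 59.8182 uM

59.8182 uM


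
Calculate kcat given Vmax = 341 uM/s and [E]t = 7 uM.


kcat = Vmax / [E]t
kcat = 341 / 7
kcat = 48.7143 s^-1

48.7143 s^-1


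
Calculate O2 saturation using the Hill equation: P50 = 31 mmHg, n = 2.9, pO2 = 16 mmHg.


Y = pO2^n / (P50^n + pO2^n)
Y = 16^2.9 / (31^2.9 + 16^2.9)
Y = 12.81%

12.81%


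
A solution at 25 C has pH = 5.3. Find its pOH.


pOH = 14 - pH
pOH = 14 - 5.3
pOH = 8.7

8.7


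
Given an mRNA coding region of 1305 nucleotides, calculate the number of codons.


codons = nucleotides / 3
codons = 1305 / 3 = 435

435


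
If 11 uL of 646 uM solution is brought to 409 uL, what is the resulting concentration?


C2 = C1 * V1 / V2
C2 = 646 * 11 / 409
C2 = 17.3741 uM

17.3741 uM


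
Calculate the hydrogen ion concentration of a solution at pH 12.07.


[H+] = 10^(-pH)
[H+] = 10^(-12.07)
[H+] = 8.511e-13 M

8.511e-13 M


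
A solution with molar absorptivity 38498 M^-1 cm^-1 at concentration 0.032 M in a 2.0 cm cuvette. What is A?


A = epsilon * c * l
A = 38498 * 0.032 * 2.0
A = 2463.872

2463.872


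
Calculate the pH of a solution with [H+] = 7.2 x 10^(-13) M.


pH = -log10([H+])
pH = -log10(7.2 x 10^(-13))
pH = 12.1427

12.1427


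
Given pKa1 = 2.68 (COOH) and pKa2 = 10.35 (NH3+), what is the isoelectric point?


pI = (pKa1 + pKa2) / 2
pI = (2.68 + 10.35) / 2
pI = 6.515

6.515


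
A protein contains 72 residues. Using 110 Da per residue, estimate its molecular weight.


MW = n_residues * 110 Da
MW = 72 * 110
MW = 7920 Da

7920 Da


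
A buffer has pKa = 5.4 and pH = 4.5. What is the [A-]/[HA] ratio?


[A-]/[HA] = 10^(pH - pKa)
= 10^(4.5 - 5.4)
= 0.1259

0.1259


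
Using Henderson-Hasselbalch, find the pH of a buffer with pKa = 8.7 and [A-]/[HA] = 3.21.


pH = pKa + log10([A-]/[HA])
pH = 8.7 + log10(3.21)
pH = 9.2065

9.2065


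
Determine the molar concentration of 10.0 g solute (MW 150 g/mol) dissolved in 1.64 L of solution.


C = (mass / MW) / volume
C = (10.0 / 150) / 1.64
C = 0.0407 M

0.0407 M


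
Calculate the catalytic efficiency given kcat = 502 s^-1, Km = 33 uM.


Catalytic efficiency = kcat / Km
= 502 / 33
= 15.2121 uM^-1*s^-1

15.2121 uM^-1*s^-1


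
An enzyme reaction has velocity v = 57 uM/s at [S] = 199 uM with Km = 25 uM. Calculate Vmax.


Vmax = v * (Km + [S]) / [S]
Vmax = 57 * (25 + 199) / 199
Vmax = 64.1608 uM/s

64.1608 uM/s


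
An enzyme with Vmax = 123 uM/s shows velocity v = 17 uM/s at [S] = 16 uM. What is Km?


Km = [S] * (Vmax - v) / v
Km = 16 * (123 - 17) / 17
Km = 99.7647 uM

99.7647 uM


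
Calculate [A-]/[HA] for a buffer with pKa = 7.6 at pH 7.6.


[A-]/[HA] = 10^(pH - pKa)
= 10^(7.6 - 7.6)
= 1.0

1.0


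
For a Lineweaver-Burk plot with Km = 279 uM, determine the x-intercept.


x-intercept = -1/Km
= -1/279
= -0.0036 1/uM

-0.0036 1/uM


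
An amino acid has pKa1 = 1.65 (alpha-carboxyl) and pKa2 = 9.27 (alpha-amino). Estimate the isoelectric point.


pI = (pKa1 + pKa2) / 2
pI = (1.65 + 9.27) / 2
pI = 5.46

5.46


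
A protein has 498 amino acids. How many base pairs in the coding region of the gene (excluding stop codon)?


Each amino acid = 1 codon = 3 bp
bp = 498 * 3 = 1494 bp

1494 bp


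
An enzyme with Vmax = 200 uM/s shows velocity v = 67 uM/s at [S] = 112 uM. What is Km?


Km = [S] * (Vmax - v) / v
Km = 112 * (200 - 67) / 67
Km = 222.3284 uM

222.3284 uM


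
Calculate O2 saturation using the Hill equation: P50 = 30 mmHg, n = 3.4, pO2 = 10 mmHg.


Y = pO2^n / (P50^n + pO2^n)
Y = 10^3.4 / (30^3.4 + 10^3.4)
Y = 2.33%

2.33%


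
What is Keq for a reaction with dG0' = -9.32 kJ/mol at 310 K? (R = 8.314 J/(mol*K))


Keq = exp(-dG0 * 1000 / (R * T))
Keq = exp(-(-9.32) * 1000 / (8.314 * 310))
Keq = 37.1934

37.1934


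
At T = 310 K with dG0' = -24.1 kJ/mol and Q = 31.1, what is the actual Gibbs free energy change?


dG = dG0' + RT * ln(Q) / 1000
dG = -24.1 + 8.314 * 310 * ln(31.1) / 1000
dG = -15.2411 kJ/mol

-15.2411 kJ/mol


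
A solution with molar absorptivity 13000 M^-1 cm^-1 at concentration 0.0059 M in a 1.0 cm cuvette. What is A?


A = epsilon * c * l
A = 13000 * 0.0059 * 1.0
A = 76.7

76.7


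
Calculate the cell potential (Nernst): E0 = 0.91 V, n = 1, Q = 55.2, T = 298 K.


E = E0 - (RT/nF) * ln(Q)
E = 0.91 - (8.314 * 298 / (1 * 96485)) * ln(55.2)
E = 0.807 V

0.807 V


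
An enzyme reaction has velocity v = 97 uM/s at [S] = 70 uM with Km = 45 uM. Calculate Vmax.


Vmax = v * (Km + [S]) / [S]
Vmax = 97 * (45 + 70) / 70
Vmax = 159.3571 uM/s

159.3571 uM/s


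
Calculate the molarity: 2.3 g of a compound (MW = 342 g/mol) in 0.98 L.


C = (mass / MW) / volume
C = (2.3 / 342) / 0.98
C = 0.0069 M

0.0069 M


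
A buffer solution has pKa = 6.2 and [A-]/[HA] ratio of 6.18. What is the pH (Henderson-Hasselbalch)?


pH = pKa + log10([A-]/[HA])
pH = 6.2 + log10(6.18)
pH = 6.991

6.991


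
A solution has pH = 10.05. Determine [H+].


[H+] = 10^(-pH)
[H+] = 10^(-10.05)
[H+] = 8.913e-11 M

8.913e-11 M


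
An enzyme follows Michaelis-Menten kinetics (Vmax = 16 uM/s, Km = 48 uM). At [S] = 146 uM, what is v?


v = Vmax * [S] / (Km + [S])
v = 16 * 146 / (48 + 146)
v = 12.0412 uM/s

12.0412 uM/s


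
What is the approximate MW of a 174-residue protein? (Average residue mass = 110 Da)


MW = n_residues * 110 Da
MW = 174 * 110
MW = 19140 Da

19140 Da


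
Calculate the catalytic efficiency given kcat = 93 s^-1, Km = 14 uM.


Catalytic efficiency = kcat / Km
= 93 / 14
= 6.6429 uM^-1*s^-1

6.6429 uM^-1*s^-1


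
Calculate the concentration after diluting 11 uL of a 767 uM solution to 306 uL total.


C2 = C1 * V1 / V2
C2 = 767 * 11 / 306
C2 = 27.5719 uM

27.5719 uM


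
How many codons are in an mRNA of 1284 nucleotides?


codons = nucleotides / 3
codons = 1284 / 3 = 428

428


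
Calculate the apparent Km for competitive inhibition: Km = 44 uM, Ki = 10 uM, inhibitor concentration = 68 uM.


Km_app = Km * (1 + [I]/Ki)
Km_app = 44 * (1 + 68/10)
Km_app = 343.2 uM

343.2 uM


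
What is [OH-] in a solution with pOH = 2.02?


[OH-] = 10^(-pOH)
[OH-] = 10^(-2.02)
[OH-] = 0.0095 M

0.0095 M


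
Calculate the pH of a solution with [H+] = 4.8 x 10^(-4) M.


pH = -log10([H+])
pH = -log10(4.8 x 10^(-4))
pH = 3.3188

3.3188


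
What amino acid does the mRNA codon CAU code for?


Standard genetic code lookup.
Codon CAU -> His

His


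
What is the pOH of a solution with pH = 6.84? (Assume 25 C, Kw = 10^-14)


pOH = 14 - pH
pOH = 14 - 6.84
pOH = 7.16

7.16


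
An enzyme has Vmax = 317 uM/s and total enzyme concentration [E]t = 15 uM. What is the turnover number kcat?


kcat = Vmax / [E]t
kcat = 317 / 15
kcat = 21.1333 s^-1

21.1333 s^-1


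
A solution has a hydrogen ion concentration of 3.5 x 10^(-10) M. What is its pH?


pH = -log10([H+])
pH = -log10(3.5 x 10^(-10))
pH = 9.4559

9.4559


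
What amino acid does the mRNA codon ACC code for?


Standard genetic code lookup.
Codon ACC -> Thr

Thr


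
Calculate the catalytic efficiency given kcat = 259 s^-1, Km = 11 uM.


Catalytic efficiency = kcat / Km
= 259 / 11
= 23.5455 uM^-1*s^-1

23.5455 uM^-1*s^-1


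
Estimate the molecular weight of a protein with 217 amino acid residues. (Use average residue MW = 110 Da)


MW = n_residues * 110 Da
MW = 217 * 110
MW = 23870 Da

23870 Da


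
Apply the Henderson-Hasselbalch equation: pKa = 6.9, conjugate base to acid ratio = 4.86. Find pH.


pH = pKa + log10([A-]/[HA])
pH = 6.9 + log10(4.86)
pH = 7.5866

7.5866


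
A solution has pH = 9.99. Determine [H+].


[H+] = 10^(-pH)
[H+] = 10^(-9.99)
[H+] = 1.023e-10 M

1.023e-10 M


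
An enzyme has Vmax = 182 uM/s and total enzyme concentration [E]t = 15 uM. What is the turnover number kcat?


kcat = Vmax / [E]t
kcat = 182 / 15
kcat = 12.1333 s^-1

12.1333 s^-1


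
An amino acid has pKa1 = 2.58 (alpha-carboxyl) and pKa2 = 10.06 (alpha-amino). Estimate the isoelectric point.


pI = (pKa1 + pKa2) / 2
pI = (2.58 + 10.06) / 2
pI = 6.32

6.32


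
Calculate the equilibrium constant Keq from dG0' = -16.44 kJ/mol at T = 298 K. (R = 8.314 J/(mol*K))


Keq = exp(-dG0 * 1000 / (R * T))
Keq = exp(-(-16.44) * 1000 / (8.314 * 298))
Keq = 761.6816

761.6816


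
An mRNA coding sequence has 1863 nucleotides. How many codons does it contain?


codons = nucleotides / 3
codons = 1863 / 3 = 621

621


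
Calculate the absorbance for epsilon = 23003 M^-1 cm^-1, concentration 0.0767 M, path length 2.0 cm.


A = epsilon * c * l
A = 23003 * 0.0767 * 2.0
A = 3528.6602

3528.6602


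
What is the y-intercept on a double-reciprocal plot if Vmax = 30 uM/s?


y-intercept = 1/Vmax
= 1/30
= 0.0333 s/uM

0.0333 s/uM


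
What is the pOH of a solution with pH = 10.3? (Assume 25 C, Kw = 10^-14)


pOH = 14 - pH
pOH = 14 - 10.3
pOH = 3.7

3.7


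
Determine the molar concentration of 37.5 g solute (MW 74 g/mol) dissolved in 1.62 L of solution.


C = (mass / MW) / volume
C = (37.5 / 74) / 1.62
C = 0.3128 M

0.3128 M


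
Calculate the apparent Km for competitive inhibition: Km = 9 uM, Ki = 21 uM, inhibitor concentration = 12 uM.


Km_app = Km * (1 + [I]/Ki)
Km_app = 9 * (1 + 12/21)
Km_app = 14.1429 uM

14.1429 uM


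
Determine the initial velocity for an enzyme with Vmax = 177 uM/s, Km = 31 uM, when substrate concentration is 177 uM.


v = Vmax * [S] / (Km + [S])
v = 177 * 177 / (31 + 177)
v = 150.6202 uM/s

150.6202 uM/s


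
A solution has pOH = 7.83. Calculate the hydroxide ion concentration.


[OH-] = 10^(-pOH)
[OH-] = 10^(-7.83)
[OH-] = 1.479e-08 M

1.479e-08 M


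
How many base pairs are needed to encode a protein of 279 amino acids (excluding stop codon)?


Each amino acid = 1 codon = 3 bp
bp = 279 * 3 = 837 bp

837 bp


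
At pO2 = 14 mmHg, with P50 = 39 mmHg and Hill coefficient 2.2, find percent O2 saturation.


Y = pO2^n / (P50^n + pO2^n)
Y = 14^2.2 / (39^2.2 + 14^2.2)
Y = 9.5%

9.5%


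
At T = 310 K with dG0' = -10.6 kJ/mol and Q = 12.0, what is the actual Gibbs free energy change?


dG = dG0' + RT * ln(Q) / 1000
dG = -10.6 + 8.314 * 310 * ln(12.0) / 1000
dG = -4.1956 kJ/mol

-4.1956 kJ/mol


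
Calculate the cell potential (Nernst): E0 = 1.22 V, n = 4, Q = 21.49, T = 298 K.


E = E0 - (RT/nF) * ln(Q)
E = 1.22 - (8.314 * 298 / (4 * 96485)) * ln(21.49)
E = 1.2003 V

1.2003 V


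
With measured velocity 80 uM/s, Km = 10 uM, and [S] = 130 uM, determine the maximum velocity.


Vmax = v * (Km + [S]) / [S]
Vmax = 80 * (10 + 130) / 130
Vmax = 86.1538 uM/s

86.1538 uM/s


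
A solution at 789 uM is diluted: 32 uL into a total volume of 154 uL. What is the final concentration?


C2 = C1 * V1 / V2
C2 = 789 * 32 / 154
C2 = 163.9481 uM

163.9481 uM


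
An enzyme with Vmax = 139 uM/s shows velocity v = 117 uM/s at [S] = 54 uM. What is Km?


Km = [S] * (Vmax - v) / v
Km = 54 * (139 - 117) / 117
Km = 10.1538 uM

10.1538 uM


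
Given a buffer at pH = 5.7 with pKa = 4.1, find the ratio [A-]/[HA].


[A-]/[HA] = 10^(pH - pKa)
= 10^(5.7 - 4.1)
= 39.8107

39.8107


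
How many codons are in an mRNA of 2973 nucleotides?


codons = nucleotides / 3
codons = 2973 / 3 = 991

991


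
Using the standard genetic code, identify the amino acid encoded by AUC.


Standard genetic code lookup.
Codon AUC -> Ile

Ile


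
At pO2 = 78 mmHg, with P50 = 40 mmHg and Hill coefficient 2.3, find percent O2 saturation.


Y = pO2^n / (P50^n + pO2^n)
Y = 78^2.3 / (40^2.3 + 78^2.3)
Y = 82.29%

82.29%


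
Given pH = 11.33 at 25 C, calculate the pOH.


pOH = 14 - pH
pOH = 14 - 11.33
pOH = 2.67

2.67


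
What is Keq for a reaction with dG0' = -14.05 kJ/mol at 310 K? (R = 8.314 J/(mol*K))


Keq = exp(-dG0 * 1000 / (R * T))
Keq = exp(-(-14.05) * 1000 / (8.314 * 310))
Keq = 233.0742

233.0742


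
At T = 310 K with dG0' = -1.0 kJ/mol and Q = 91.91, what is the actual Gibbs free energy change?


dG = dG0' + RT * ln(Q) / 1000
dG = -1.0 + 8.314 * 310 * ln(91.91) / 1000
dG = 10.6517 kJ/mol

10.6517 kJ/mol


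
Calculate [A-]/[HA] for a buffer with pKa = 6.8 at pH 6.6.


[A-]/[HA] = 10^(pH - pKa)
= 10^(6.6 - 6.8)
= 0.631

0.631


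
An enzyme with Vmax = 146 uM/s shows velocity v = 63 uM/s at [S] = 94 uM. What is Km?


Km = [S] * (Vmax - v) / v
Km = 94 * (146 - 63) / 63
Km = 123.8413 uM

123.8413 uM


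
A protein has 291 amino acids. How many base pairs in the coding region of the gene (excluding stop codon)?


Each amino acid = 1 codon = 3 bp
bp = 291 * 3 = 873 bp

873 bp


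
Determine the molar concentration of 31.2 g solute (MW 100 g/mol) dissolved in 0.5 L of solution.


C = (mass / MW) / volume
C = (31.2 / 100) / 0.5
C = 0.624 M

0.624 M


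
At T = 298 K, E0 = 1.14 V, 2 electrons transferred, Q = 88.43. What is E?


E = E0 - (RT/nF) * ln(Q)
E = 1.14 - (8.314 * 298 / (2 * 96485)) * ln(88.43)
E = 1.0825 V

1.0825 V


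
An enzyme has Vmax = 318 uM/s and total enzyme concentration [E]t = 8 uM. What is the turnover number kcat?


kcat = Vmax / [E]t
kcat = 318 / 8
kcat = 39.75 s^-1

39.75 s^-1


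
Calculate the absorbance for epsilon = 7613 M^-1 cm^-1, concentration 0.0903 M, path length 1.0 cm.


A = epsilon * c * l
A = 7613 * 0.0903 * 1.0
A = 687.4539

687.4539


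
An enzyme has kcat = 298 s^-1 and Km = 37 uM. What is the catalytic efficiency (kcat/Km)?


Catalytic efficiency = kcat / Km
= 298 / 37
= 8.0541 uM^-1*s^-1

8.0541 uM^-1*s^-1


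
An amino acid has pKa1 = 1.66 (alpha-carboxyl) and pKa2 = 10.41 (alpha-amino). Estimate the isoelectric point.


pI = (pKa1 + pKa2) / 2
pI = (1.66 + 10.41) / 2
pI = 6.035

6.035


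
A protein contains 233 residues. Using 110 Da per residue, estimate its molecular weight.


MW = n_residues * 110 Da
MW = 233 * 110
MW = 25630 Da

25630 Da


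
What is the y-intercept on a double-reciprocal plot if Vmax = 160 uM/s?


y-intercept = 1/Vmax
= 1/160
= 0.0063 s/uM

0.0063 s/uM


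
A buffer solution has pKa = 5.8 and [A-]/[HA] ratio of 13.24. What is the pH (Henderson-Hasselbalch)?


pH = pKa + log10([A-]/[HA])
pH = 5.8 + log10(13.24)
pH = 6.9219

6.9219


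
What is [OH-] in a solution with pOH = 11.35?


[OH-] = 10^(-pOH)
[OH-] = 10^(-11.35)
[OH-] = 4.467e-12 M

4.467e-12 M


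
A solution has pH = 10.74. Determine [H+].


[H+] = 10^(-pH)
[H+] = 10^(-10.74)
[H+] = 1.820e-11 M

1.820e-11 M


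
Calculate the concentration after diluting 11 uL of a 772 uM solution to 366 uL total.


C2 = C1 * V1 / V2
C2 = 772 * 11 / 366
C2 = 23.2022 uM

23.2022 uM


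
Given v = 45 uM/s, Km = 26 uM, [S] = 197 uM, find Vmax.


Vmax = v * (Km + [S]) / [S]
Vmax = 45 * (26 + 197) / 197
Vmax = 50.9391 uM/s

50.9391 uM/s


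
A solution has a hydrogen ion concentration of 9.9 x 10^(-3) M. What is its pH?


pH = -log10([H+])
pH = -log10(9.9 x 10^(-3))
pH = 2.0044

2.0044


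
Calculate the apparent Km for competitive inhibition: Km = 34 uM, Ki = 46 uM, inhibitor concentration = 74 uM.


Km_app = Km * (1 + [I]/Ki)
Km_app = 34 * (1 + 74/46)
Km_app = 88.6957 uM

88.6957 uM


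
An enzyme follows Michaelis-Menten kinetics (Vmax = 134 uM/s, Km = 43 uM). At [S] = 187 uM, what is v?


v = Vmax * [S] / (Km + [S])
v = 134 * 187 / (43 + 187)
v = 108.9478 uM/s

108.9478 uM/s


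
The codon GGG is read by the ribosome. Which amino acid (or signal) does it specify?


Standard genetic code lookup.
Codon GGG -> Gly

Gly


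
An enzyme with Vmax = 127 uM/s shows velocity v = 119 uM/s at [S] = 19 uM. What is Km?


Km = [S] * (Vmax - v) / v
Km = 19 * (127 - 119) / 119
Km = 1.2773 uM

1.2773 uM


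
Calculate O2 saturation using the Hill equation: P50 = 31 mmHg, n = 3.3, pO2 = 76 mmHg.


Y = pO2^n / (P50^n + pO2^n)
Y = 76^3.3 / (31^3.3 + 76^3.3)
Y = 95.07%

95.07%


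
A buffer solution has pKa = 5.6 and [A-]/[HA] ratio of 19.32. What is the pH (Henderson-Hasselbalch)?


pH = pKa + log10([A-]/[HA])
pH = 5.6 + log10(19.32)
pH = 6.886

6.886


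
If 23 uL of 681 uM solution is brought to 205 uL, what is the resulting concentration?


C2 = C1 * V1 / V2
C2 = 681 * 23 / 205
C2 = 76.4049 uM

76.4049 uM


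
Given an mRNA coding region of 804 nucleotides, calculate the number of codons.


codons = nucleotides / 3
codons = 804 / 3 = 268

268


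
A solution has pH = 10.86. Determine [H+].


[H+] = 10^(-pH)
[H+] = 10^(-10.86)
[H+] = 1.380e-11 M

1.380e-11 M


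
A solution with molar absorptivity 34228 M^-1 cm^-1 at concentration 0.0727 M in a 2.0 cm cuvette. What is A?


A = epsilon * c * l
A = 34228 * 0.0727 * 2.0
A = 4976.7512

4976.7512


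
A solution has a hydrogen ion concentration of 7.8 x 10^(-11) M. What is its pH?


pH = -log10([H+])
pH = -log10(7.8 x 10^(-11))
pH = 10.1079

10.1079


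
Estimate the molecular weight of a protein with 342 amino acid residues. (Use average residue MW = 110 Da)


MW = n_residues * 110 Da
MW = 342 * 110
MW = 37620 Da

37620 Da


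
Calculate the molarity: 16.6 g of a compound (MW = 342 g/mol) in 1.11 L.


C = (mass / MW) / volume
C = (16.6 / 342) / 1.11
C = 0.0437 M

0.0437 M


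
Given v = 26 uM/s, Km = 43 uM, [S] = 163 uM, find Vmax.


Vmax = v * (Km + [S]) / [S]
Vmax = 26 * (43 + 163) / 163
Vmax = 32.8589 uM/s

32.8589 uM/s


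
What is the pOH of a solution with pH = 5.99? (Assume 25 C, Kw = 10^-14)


pOH = 14 - pH
pOH = 14 - 5.99
pOH = 8.01

8.01


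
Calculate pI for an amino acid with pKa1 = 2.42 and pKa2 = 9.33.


pI = (pKa1 + pKa2) / 2
pI = (2.42 + 9.33) / 2
pI = 5.875

5.875


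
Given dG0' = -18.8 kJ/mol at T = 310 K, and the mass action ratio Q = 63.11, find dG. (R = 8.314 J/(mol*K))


dG = dG0' + RT * ln(Q) / 1000
dG = -18.8 + 8.314 * 310 * ln(63.11) / 1000
dG = -8.1172 kJ/mol

-8.1172 kJ/mol


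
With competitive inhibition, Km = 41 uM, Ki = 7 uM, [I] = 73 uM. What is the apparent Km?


Km_app = Km * (1 + [I]/Ki)
Km_app = 41 * (1 + 73/7)
Km_app = 468.5714 uM

468.5714 uM


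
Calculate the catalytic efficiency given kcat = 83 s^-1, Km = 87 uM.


Catalytic efficiency = kcat / Km
= 83 / 87
= 0.954 uM^-1*s^-1

0.954 uM^-1*s^-1


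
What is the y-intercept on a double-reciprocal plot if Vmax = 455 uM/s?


y-intercept = 1/Vmax
= 1/455
= 0.0022 s/uM

0.0022 s/uM


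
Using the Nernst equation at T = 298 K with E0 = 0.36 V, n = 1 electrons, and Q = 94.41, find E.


E = E0 - (RT/nF) * ln(Q)
E = 0.36 - (8.314 * 298 / (1 * 96485)) * ln(94.41)
E = 0.2432 V

0.2432 V


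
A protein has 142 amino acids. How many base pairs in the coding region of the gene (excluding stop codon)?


Each amino acid = 1 codon = 3 bp
bp = 142 * 3 = 426 bp

426 bp


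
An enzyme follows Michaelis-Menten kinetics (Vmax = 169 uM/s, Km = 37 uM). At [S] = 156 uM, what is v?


v = Vmax * [S] / (Km + [S])
v = 169 * 156 / (37 + 156)
v = 136.601 uM/s

136.601 uM/s


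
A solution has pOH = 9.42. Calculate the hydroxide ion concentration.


[OH-] = 10^(-pOH)
[OH-] = 10^(-9.42)
[OH-] = 3.802e-10 M

3.802e-10 M


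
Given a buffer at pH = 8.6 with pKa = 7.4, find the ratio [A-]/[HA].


[A-]/[HA] = 10^(pH - pKa)
= 10^(8.6 - 7.4)
= 15.8489

15.8489


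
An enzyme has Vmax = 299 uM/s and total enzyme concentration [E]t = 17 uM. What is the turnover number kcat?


kcat = Vmax / [E]t
kcat = 299 / 17
kcat = 17.5882 s^-1

17.5882 s^-1


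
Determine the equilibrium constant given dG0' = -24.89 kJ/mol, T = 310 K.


Keq = exp(-dG0 * 1000 / (R * T))
Keq = exp(-(-24.89) * 1000 / (8.314 * 310))
Keq = 15634.6286

15634.6286


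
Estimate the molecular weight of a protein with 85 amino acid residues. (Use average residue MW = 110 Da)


MW = n_residues * 110 Da
MW = 85 * 110
MW = 9350 Da

9350 Da


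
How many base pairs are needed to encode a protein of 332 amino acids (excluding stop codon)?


Each amino acid = 1 codon = 3 bp
bp = 332 * 3 = 996 bp

996 bp


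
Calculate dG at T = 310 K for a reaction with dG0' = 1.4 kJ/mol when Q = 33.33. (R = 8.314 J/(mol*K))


dG = dG0' + RT * ln(Q) / 1000
dG = 1.4 + 8.314 * 310 * ln(33.33) / 1000
dG = 10.4373 kJ/mol

10.4373 kJ/mol


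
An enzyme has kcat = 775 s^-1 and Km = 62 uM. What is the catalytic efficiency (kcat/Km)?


Catalytic efficiency = kcat / Km
= 775 / 62
= 12.5 uM^-1*s^-1

12.5 uM^-1*s^-1


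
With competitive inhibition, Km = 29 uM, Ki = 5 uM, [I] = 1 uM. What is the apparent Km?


Km_app = Km * (1 + [I]/Ki)
Km_app = 29 * (1 + 1/5)
Km_app = 34.8 uM

34.8 uM


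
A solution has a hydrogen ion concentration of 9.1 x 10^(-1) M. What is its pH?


pH = -log10([H+])
pH = -log10(9.1 x 10^(-1))
pH = 0.041

0.041


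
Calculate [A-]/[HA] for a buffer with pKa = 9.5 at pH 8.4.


[A-]/[HA] = 10^(pH - pKa)
= 10^(8.4 - 9.5)
= 0.0794

0.0794


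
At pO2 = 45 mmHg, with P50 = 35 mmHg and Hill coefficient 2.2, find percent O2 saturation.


Y = pO2^n / (P50^n + pO2^n)
Y = 45^2.2 / (35^2.2 + 45^2.2)
Y = 63.48%

63.48%
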